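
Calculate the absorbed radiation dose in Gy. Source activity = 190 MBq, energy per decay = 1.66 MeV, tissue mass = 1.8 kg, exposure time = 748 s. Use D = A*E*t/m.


A = 190 MBq = 1.9000e+08 Bq
E = 1.66 MeV = 2.65932e-13 J
D = A*E*t/m = 1.9000e+08*2.65932e-13*748/1.8
D = 0.021 Gy


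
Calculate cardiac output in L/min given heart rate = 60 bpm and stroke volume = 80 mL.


CO = HR * SV
CO = 60 * 80 / 1000
CO = 4.8 L/min


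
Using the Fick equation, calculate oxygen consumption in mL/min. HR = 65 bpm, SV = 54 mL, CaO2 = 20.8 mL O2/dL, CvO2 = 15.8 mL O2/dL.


CO = HR*SV = 65*54/1000 = 3.51 L/min
a-v O2 diff = 20.8 - 15.8 = 5 mL/dL
VO2 = CO * (CaO2-CvO2) * 10 dL/L
VO2 = 3.51 * 5 * 10
VO2 = 175.5 mL/min


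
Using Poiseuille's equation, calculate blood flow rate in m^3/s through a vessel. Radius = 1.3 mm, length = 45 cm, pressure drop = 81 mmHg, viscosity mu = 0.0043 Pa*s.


Q = pi*r^4*dP / (8*mu*L)
r = 0.0013 m, L = 0.45 m
dP = 81 mmHg = 10799.082 Pa
Q = 6.2595e-06 m^3/s


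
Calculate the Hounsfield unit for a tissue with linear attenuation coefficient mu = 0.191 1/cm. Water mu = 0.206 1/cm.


HU = ((mu_tissue - mu_water) / mu_water) * 1000
HU = ((0.191 - 0.206) / 0.206) * 1000
HU = -72.82


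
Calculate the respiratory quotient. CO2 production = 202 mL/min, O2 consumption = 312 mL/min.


RQ = VCO2 / VO2
RQ = 202 / 312
RQ = 0.6474


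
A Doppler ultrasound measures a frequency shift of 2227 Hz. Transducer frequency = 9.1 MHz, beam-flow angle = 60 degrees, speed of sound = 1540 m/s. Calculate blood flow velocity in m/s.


v = fd * c / (2 * f0 * cos(theta))
v = 2227 * 1540 / (2 * 9.1000e+06 * cos(60))
v = 0.3769 m/s


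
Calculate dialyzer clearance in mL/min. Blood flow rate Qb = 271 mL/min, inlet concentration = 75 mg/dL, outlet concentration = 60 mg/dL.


K = Qb * (Cb_in - Cb_out) / Cb_in
K = 271 * (75 - 60) / 75
K = 54.2 mL/min


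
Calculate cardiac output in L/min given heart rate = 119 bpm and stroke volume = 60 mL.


CO = HR * SV
CO = 119 * 60 / 1000
CO = 7.14 L/min


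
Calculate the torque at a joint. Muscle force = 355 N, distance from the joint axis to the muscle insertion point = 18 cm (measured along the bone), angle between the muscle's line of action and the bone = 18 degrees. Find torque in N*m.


Torque = F * d * sin(theta)   (moment arm = d*sin(theta))
d = 18 cm = 0.18 m
Torque = 355 * 0.18 * sin(18)
Torque = 19.75 N*m


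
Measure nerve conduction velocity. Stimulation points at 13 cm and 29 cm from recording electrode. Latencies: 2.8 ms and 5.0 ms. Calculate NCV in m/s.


Distance = (29 - 13) / 100 = 0.16 m
dt = (5.0 - 2.8) / 1000 = 0.0022 s
NCV = dist / dt = 72.73 m/s


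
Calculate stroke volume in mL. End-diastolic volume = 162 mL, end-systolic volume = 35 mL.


SV = EDV - ESV
SV = 162 - 35
SV = 127 mL


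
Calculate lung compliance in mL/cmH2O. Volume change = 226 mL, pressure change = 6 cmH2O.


C = dV / dP
C = 226 / 6
C = 37.67 mL/cmH2O


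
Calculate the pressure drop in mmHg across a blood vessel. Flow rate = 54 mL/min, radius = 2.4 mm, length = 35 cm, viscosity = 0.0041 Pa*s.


dP = 8*mu*L*Q / (pi*r^4)
Q = 54 mL/min = 9e-07 m^3/s
dP = 99.1265 Pa = 99.1265 / 133.322 mmHg = 0.7435 mmHg


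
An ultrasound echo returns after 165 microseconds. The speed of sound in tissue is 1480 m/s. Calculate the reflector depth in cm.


depth = c * t / 2
t = 165 us = 1.6500e-04 s
depth = 1480 * 1.6500e-04 / 2
depth = 0.1221 m = 12.21 cm


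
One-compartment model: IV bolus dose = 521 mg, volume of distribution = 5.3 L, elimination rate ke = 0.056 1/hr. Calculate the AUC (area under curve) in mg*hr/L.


C0 = Dose/Vd = 521/5.3 = 98.3019 mg/L
AUC = C0/ke = 98.3019/0.056
AUC = 1755 mg*hr/L


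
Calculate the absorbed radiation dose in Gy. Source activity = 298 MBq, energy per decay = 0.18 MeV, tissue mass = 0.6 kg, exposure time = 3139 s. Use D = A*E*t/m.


A = 298 MBq = 2.9800e+08 Bq
E = 0.18 MeV = 2.8836e-14 J
D = A*E*t/m = 2.9800e+08*2.8836e-14*3139/0.6
D = 0.04496 Gy


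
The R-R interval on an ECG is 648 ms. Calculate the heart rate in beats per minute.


HR = 60 / RR_interval(s)
RR = 648 ms = 0.648 s
HR = 60 / 0.648 = 92.59 bpm


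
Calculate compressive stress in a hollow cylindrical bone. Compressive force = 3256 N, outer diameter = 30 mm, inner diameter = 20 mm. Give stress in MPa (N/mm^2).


A = pi*(r_o^2 - r_i^2)
r_o = 15 mm, r_i = 10 mm
A = 392.699 mm^2
sigma = F/A = 3256 / 392.699
sigma = 8.291 MPa


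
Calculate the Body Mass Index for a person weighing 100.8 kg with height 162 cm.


BMI = weight / height^2
height = 162 cm = 1.62 m
BMI = 100.8 / 1.62^2
BMI = 38.41 kg/m^2


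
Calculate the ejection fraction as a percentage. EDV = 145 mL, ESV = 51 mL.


SV = EDV - ESV = 145 - 51 = 94 mL
EF = SV/EDV * 100 = 94/145 * 100
EF = 64.83%


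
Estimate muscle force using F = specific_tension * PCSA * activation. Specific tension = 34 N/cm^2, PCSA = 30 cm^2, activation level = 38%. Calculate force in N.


F = sigma * PCSA * activation
F = 34 * 30 * 0.38
F = 387.6 N


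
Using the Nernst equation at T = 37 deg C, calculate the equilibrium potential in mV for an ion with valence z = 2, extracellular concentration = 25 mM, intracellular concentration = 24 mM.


E = (RT/(zF)) * ln(C_out/C_in)
T = 37 + 273.15 = 310.15 K
E = (8.314 * 310.15 / (2 * 96485)) * ln(25/24)
E = 0.5455 mV


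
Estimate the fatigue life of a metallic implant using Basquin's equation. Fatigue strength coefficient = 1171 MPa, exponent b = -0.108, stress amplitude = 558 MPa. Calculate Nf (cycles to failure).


sigma_a = sigma_f' * (2Nf)^b
2Nf = (sigma_a/sigma_f')^(1/b)
2Nf = (558/1171)^(1/-0.108)
2Nf = 956.67782
Nf = 478.3


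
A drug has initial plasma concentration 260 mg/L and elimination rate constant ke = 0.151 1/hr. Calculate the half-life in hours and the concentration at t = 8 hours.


t_half = ln(2) / ke = 0.693147 / 0.151 = 4.59 hr
C(t) = C0 * exp(-ke*t) = 260 * exp(-0.151*8)
C(8) = 77.69 mg/L


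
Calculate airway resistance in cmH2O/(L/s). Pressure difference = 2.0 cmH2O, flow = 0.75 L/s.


R = dP / flow
R = 2.0 / 0.75
R = 2.667 cmH2O/(L/s)


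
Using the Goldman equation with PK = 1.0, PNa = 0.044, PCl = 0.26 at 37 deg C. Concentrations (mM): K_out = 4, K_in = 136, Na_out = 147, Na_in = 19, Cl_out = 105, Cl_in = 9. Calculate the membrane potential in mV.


Vm = (RT/F)*ln((PK*Ko + PNa*Nao + PCl*Cli)/(PK*Ki + PNa*Nai + PCl*Clo))
Numer = 12.808, Denom = 164.136
Vm = -68.17 mV


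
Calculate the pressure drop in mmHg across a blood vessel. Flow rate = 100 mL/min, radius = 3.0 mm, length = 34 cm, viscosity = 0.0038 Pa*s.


dP = 8*mu*L*Q / (pi*r^4)
Q = 100 mL/min = 1.66667e-06 m^3/s
dP = 67.6967 Pa = 67.6967 / 133.322 mmHg = 0.5078 mmHg


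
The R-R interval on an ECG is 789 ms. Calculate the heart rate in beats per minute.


HR = 60 / RR_interval(s)
RR = 789 ms = 0.789 s
HR = 60 / 0.789 = 76.05 bpm


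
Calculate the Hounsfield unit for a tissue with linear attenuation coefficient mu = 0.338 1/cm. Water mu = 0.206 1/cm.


HU = ((mu_tissue - mu_water) / mu_water) * 1000
HU = ((0.338 - 0.206) / 0.206) * 1000
HU = 640.8


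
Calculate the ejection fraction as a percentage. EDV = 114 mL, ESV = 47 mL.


SV = EDV - ESV = 114 - 47 = 67 mL
EF = SV/EDV * 100 = 67/114 * 100
EF = 58.77%


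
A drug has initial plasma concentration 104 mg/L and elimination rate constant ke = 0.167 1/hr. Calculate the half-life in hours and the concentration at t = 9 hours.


t_half = ln(2) / ke = 0.693147 / 0.167 = 4.151 hr
C(t) = C0 * exp(-ke*t) = 104 * exp(-0.167*9)
C(9) = 23.14 mg/L


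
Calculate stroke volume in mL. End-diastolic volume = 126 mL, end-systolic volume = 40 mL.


SV = EDV - ESV
SV = 126 - 40
SV = 86 mL


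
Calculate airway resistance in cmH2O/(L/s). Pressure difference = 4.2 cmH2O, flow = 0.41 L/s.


R = dP / flow
R = 4.2 / 0.41
R = 10.24 cmH2O/(L/s)


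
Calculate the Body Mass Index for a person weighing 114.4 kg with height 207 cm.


BMI = weight / height^2
height = 207 cm = 2.07 m
BMI = 114.4 / 2.07^2
BMI = 26.7 kg/m^2


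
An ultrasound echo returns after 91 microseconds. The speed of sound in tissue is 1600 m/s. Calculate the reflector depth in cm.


depth = c * t / 2
t = 91 us = 9.1000e-05 s
depth = 1600 * 9.1000e-05 / 2
depth = 0.0728 m = 7.28 cm


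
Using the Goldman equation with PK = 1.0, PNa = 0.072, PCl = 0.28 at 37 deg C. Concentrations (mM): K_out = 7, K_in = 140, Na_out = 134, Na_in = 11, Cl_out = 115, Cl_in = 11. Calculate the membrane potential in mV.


Vm = (RT/F)*ln((PK*Ko + PNa*Nao + PCl*Cli)/(PK*Ki + PNa*Nai + PCl*Clo))
Numer = 19.728, Denom = 172.992
Vm = -58.03 mV


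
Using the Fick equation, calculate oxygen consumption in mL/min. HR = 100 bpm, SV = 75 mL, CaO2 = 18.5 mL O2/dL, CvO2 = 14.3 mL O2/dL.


CO = HR*SV = 100*75/1000 = 7.5 L/min
a-v O2 diff = 18.5 - 14.3 = 4.2 mL/dL
VO2 = CO * (CaO2-CvO2) * 10 dL/L
VO2 = 7.5 * 4.2 * 10
VO2 = 315 mL/min


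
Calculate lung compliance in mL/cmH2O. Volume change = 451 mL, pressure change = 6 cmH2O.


C = dV / dP
C = 451 / 6
C = 75.17 mL/cmH2O


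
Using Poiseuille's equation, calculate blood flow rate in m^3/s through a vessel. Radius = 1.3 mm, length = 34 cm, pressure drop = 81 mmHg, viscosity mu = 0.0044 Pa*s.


Q = pi*r^4*dP / (8*mu*L)
r = 0.0013 m, L = 0.34 m
dP = 81 mmHg = 10799.082 Pa
Q = 8.0963e-06 m^3/s


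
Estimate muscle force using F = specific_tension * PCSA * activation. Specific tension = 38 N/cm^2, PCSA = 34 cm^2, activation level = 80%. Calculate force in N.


F = sigma * PCSA * activation
F = 38 * 34 * 0.8
F = 1034 N


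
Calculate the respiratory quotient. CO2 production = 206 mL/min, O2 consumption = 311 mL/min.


RQ = VCO2 / VO2
RQ = 206 / 311
RQ = 0.6624


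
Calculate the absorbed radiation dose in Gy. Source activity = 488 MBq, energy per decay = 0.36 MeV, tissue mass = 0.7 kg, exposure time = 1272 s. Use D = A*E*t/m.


A = 488 MBq = 4.8800e+08 Bq
E = 0.36 MeV = 5.7672e-14 J
D = A*E*t/m = 4.8800e+08*5.7672e-14*1272/0.7
D = 0.05114 Gy


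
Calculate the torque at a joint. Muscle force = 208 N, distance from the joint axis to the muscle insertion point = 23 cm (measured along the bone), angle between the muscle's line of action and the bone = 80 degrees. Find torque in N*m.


Torque = F * d * sin(theta)   (moment arm = d*sin(theta))
d = 23 cm = 0.23 m
Torque = 208 * 0.23 * sin(80)
Torque = 47.11 N*m


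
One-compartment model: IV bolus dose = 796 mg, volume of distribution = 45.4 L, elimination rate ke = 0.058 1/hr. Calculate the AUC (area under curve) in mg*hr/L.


C0 = Dose/Vd = 796/45.4 = 17.533 mg/L
AUC = C0/ke = 17.533/0.058
AUC = 302.3 mg*hr/L


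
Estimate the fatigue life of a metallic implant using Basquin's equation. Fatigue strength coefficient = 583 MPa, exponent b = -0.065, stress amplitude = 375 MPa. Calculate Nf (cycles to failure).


sigma_a = sigma_f' * (2Nf)^b
2Nf = (sigma_a/sigma_f')^(1/b)
2Nf = (375/583)^(1/-0.065)
2Nf = 887.69946
Nf = 443.8


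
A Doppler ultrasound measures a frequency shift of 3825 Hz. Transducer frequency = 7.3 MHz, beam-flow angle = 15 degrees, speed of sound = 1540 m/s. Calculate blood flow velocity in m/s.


v = fd * c / (2 * f0 * cos(theta))
v = 3825 * 1540 / (2 * 7.3000e+06 * cos(15))
v = 0.4177 m/s


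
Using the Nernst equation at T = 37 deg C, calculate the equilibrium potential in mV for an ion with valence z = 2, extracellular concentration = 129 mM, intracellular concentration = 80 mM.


E = (RT/(zF)) * ln(C_out/C_in)
T = 37 + 273.15 = 310.15 K
E = (8.314 * 310.15 / (2 * 96485)) * ln(129/80)
E = 6.384 mV


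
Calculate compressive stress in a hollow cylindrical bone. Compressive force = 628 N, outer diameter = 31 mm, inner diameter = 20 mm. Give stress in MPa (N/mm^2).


A = pi*(r_o^2 - r_i^2)
r_o = 15.5 mm, r_i = 10 mm
A = 440.608 mm^2
sigma = F/A = 628 / 440.608
sigma = 1.425 MPa


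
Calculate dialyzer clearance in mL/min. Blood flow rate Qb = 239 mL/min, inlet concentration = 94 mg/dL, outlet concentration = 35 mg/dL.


K = Qb * (Cb_in - Cb_out) / Cb_in
K = 239 * (94 - 35) / 94
K = 150 mL/min


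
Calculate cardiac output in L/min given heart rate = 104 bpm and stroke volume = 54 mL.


CO = HR * SV
CO = 104 * 54 / 1000
CO = 5.616 L/min


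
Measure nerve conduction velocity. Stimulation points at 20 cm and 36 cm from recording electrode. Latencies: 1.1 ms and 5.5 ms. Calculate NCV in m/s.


Distance = (36 - 20) / 100 = 0.16 m
dt = (5.5 - 1.1) / 1000 = 0.0044 s
NCV = dist / dt = 36.36 m/s


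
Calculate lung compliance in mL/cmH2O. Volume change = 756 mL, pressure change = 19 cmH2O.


C = dV / dP
C = 756 / 19
C = 39.79 mL/cmH2O


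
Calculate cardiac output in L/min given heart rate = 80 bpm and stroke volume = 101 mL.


CO = HR * SV
CO = 80 * 101 / 1000
CO = 8.08 L/min


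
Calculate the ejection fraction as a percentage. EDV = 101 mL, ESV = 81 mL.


SV = EDV - ESV = 101 - 81 = 20 mL
EF = SV/EDV * 100 = 20/101 * 100
EF = 19.8%


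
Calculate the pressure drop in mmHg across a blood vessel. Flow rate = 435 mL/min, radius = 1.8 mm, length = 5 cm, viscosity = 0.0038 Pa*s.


dP = 8*mu*L*Q / (pi*r^4)
Q = 435 mL/min = 7.25e-06 m^3/s
dP = 334.15 Pa = 334.15 / 133.322 mmHg = 2.506 mmHg


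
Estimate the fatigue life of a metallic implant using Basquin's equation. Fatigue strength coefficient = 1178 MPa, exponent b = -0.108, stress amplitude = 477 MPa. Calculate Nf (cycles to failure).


sigma_a = sigma_f' * (2Nf)^b
2Nf = (sigma_a/sigma_f')^(1/b)
2Nf = (477/1178)^(1/-0.108)
2Nf = 4319.5088
Nf = 2160


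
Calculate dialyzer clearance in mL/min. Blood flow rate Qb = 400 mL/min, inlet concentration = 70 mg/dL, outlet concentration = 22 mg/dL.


K = Qb * (Cb_in - Cb_out) / Cb_in
K = 400 * (70 - 22) / 70
K = 274.3 mL/min


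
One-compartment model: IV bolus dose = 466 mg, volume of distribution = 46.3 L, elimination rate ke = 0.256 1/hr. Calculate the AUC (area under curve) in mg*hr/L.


C0 = Dose/Vd = 466/46.3 = 10.0648 mg/L
AUC = C0/ke = 10.0648/0.256
AUC = 39.32 mg*hr/L


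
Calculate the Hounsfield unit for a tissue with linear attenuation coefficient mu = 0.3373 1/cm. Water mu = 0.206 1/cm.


HU = ((mu_tissue - mu_water) / mu_water) * 1000
HU = ((0.3373 - 0.206) / 0.206) * 1000
HU = 637.4


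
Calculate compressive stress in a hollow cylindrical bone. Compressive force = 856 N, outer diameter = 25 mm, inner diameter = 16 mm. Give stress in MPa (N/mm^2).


A = pi*(r_o^2 - r_i^2)
r_o = 12.5 mm, r_i = 8 mm
A = 289.812 mm^2
sigma = F/A = 856 / 289.812
sigma = 2.954 MPa


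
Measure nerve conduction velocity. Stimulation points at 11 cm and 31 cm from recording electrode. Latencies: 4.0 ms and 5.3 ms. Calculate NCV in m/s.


Distance = (31 - 11) / 100 = 0.2 m
dt = (5.3 - 4.0) / 1000 = 0.0013 s
NCV = dist / dt = 153.8 m/s


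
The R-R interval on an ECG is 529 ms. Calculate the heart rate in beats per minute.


HR = 60 / RR_interval(s)
RR = 529 ms = 0.529 s
HR = 60 / 0.529 = 113.4 bpm


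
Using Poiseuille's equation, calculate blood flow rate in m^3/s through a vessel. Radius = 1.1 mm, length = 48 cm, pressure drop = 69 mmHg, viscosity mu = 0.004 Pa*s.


Q = pi*r^4*dP / (8*mu*L)
r = 0.0011 m, L = 0.48 m
dP = 69 mmHg = 9199.218 Pa
Q = 2.7547e-06 m^3/s


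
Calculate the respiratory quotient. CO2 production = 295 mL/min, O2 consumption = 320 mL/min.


RQ = VCO2 / VO2
RQ = 295 / 320
RQ = 0.9219


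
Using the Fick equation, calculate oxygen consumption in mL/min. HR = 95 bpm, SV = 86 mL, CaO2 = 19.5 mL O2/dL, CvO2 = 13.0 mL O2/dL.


CO = HR*SV = 95*86/1000 = 8.17 L/min
a-v O2 diff = 19.5 - 13.0 = 6.5 mL/dL
VO2 = CO * (CaO2-CvO2) * 10 dL/L
VO2 = 8.17 * 6.5 * 10
VO2 = 531 mL/min


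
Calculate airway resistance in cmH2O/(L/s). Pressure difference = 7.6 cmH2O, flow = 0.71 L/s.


R = dP / flow
R = 7.6 / 0.71
R = 10.7 cmH2O/(L/s)


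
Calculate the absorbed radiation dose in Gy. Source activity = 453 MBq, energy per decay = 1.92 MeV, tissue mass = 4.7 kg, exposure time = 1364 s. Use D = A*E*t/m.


A = 453 MBq = 4.5300e+08 Bq
E = 1.92 MeV = 3.07584e-13 J
D = A*E*t/m = 4.5300e+08*3.07584e-13*1364/4.7
D = 0.04044 Gy


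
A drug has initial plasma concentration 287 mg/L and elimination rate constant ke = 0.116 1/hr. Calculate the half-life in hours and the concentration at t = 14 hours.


t_half = ln(2) / ke = 0.693147 / 0.116 = 5.975 hr
C(t) = C0 * exp(-ke*t) = 287 * exp(-0.116*14)
C(14) = 56.57 mg/L


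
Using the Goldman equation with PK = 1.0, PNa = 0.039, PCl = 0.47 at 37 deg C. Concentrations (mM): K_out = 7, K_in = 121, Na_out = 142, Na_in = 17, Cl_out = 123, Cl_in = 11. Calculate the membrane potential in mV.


Vm = (RT/F)*ln((PK*Ko + PNa*Nao + PCl*Cli)/(PK*Ki + PNa*Nai + PCl*Clo))
Numer = 17.708, Denom = 179.473
Vm = -61.9 mV


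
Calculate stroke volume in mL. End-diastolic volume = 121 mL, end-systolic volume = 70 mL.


SV = EDV - ESV
SV = 121 - 70
SV = 51 mL


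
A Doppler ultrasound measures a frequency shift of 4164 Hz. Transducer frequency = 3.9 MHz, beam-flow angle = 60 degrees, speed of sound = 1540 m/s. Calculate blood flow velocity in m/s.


v = fd * c / (2 * f0 * cos(theta))
v = 4164 * 1540 / (2 * 3.9000e+06 * cos(60))
v = 1.644 m/s


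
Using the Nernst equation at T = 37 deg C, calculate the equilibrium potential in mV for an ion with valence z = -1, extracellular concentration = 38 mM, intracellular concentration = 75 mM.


E = (RT/(zF)) * ln(C_out/C_in)
T = 37 + 273.15 = 310.15 K
E = (8.314 * 310.15 / (-1 * 96485)) * ln(38/75)
E = 18.17 mV


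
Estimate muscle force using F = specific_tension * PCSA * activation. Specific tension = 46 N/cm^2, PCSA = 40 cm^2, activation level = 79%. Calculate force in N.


F = sigma * PCSA * activation
F = 46 * 40 * 0.79
F = 1454 N


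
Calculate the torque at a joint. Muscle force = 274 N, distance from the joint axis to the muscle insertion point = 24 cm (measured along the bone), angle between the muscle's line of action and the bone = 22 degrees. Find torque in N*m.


Torque = F * d * sin(theta)   (moment arm = d*sin(theta))
d = 24 cm = 0.24 m
Torque = 274 * 0.24 * sin(22)
Torque = 24.63 N*m


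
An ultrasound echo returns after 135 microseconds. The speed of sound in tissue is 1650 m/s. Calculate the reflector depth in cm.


depth = c * t / 2
t = 135 us = 1.3500e-04 s
depth = 1650 * 1.3500e-04 / 2
depth = 0.111375 m = 11.1375 cm


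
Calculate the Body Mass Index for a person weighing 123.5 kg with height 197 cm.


BMI = weight / height^2
height = 197 cm = 1.97 m
BMI = 123.5 / 1.97^2
BMI = 31.82 kg/m^2


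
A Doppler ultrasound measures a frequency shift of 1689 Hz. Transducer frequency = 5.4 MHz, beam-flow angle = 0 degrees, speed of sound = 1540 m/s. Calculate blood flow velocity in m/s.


v = fd * c / (2 * f0 * cos(theta))
v = 1689 * 1540 / (2 * 5.4000e+06 * cos(0))
v = 0.2408 m/s


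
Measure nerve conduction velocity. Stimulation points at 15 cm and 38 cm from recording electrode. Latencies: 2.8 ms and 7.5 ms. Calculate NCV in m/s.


Distance = (38 - 15) / 100 = 0.23 m
dt = (7.5 - 2.8) / 1000 = 0.0047 s
NCV = dist / dt = 48.94 m/s


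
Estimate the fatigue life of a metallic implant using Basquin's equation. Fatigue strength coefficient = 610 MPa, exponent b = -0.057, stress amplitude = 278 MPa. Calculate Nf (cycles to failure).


sigma_a = sigma_f' * (2Nf)^b
2Nf = (sigma_a/sigma_f')^(1/b)
2Nf = (278/610)^(1/-0.057)
2Nf = 971531.37
Nf = 4.858e+05


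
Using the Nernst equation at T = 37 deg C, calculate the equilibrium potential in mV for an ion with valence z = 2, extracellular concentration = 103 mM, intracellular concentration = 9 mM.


E = (RT/(zF)) * ln(C_out/C_in)
T = 37 + 273.15 = 310.15 K
E = (8.314 * 310.15 / (2 * 96485)) * ln(103/9)
E = 32.57 mV


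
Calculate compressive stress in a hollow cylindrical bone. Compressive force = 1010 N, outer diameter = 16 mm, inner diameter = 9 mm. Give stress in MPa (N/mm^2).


A = pi*(r_o^2 - r_i^2)
r_o = 8 mm, r_i = 4.5 mm
A = 137.445 mm^2
sigma = F/A = 1010 / 137.445
sigma = 7.348 MPa


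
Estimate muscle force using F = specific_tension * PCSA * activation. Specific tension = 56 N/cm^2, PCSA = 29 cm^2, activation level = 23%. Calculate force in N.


F = sigma * PCSA * activation
F = 56 * 29 * 0.23
F = 373.5 N


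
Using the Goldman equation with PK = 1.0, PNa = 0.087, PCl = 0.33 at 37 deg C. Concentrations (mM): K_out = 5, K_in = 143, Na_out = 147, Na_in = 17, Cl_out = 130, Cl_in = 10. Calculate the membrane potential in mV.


Vm = (RT/F)*ln((PK*Ko + PNa*Nao + PCl*Cli)/(PK*Ki + PNa*Nai + PCl*Clo))
Numer = 21.089, Denom = 187.379
Vm = -58.38 mV


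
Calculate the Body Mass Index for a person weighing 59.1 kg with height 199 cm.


BMI = weight / height^2
height = 199 cm = 1.99 m
BMI = 59.1 / 1.99^2
BMI = 14.92 kg/m^2


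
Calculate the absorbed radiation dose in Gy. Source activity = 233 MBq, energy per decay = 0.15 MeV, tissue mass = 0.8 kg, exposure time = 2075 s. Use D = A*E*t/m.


A = 233 MBq = 2.3300e+08 Bq
E = 0.15 MeV = 2.403e-14 J
D = A*E*t/m = 2.3300e+08*2.403e-14*2075/0.8
D = 0.01452 Gy


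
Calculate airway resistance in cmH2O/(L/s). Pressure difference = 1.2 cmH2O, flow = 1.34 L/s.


R = dP / flow
R = 1.2 / 1.34
R = 0.8955 cmH2O/(L/s)


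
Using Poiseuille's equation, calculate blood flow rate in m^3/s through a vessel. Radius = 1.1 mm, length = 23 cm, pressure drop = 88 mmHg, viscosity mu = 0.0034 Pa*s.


Q = pi*r^4*dP / (8*mu*L)
r = 0.0011 m, L = 0.23 m
dP = 88 mmHg = 11732.336 Pa
Q = 8.6260e-06 m^3/s


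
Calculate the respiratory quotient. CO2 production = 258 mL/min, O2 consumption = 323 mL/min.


RQ = VCO2 / VO2
RQ = 258 / 323
RQ = 0.7988


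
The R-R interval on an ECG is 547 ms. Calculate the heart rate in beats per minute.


HR = 60 / RR_interval(s)
RR = 547 ms = 0.547 s
HR = 60 / 0.547 = 109.7 bpm


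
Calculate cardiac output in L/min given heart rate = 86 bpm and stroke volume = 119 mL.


CO = HR * SV
CO = 86 * 119 / 1000
CO = 10.23 L/min


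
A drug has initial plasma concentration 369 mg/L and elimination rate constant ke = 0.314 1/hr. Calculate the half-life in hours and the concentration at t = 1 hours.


t_half = ln(2) / ke = 0.693147 / 0.314 = 2.207 hr
C(t) = C0 * exp(-ke*t) = 369 * exp(-0.314*1)
C(1) = 269.6 mg/L


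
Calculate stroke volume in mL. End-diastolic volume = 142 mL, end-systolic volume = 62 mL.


SV = EDV - ESV
SV = 142 - 62
SV = 80 mL


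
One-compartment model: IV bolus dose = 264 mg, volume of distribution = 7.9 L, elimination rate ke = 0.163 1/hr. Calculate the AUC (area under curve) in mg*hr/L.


C0 = Dose/Vd = 264/7.9 = 33.4177 mg/L
AUC = C0/ke = 33.4177/0.163
AUC = 205 mg*hr/L


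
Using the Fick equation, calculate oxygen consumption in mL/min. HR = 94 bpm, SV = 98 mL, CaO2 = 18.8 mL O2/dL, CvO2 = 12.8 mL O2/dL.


CO = HR*SV = 94*98/1000 = 9.212 L/min
a-v O2 diff = 18.8 - 12.8 = 6 mL/dL
VO2 = CO * (CaO2-CvO2) * 10 dL/L
VO2 = 9.212 * 6 * 10
VO2 = 552.7 mL/min


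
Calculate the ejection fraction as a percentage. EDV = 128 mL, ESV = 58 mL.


SV = EDV - ESV = 128 - 58 = 70 mL
EF = SV/EDV * 100 = 70/128 * 100
EF = 54.69%


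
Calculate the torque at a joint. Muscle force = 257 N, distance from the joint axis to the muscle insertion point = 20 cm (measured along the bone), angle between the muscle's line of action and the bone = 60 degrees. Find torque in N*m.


Torque = F * d * sin(theta)   (moment arm = d*sin(theta))
d = 20 cm = 0.2 m
Torque = 257 * 0.2 * sin(60)
Torque = 44.51 N*m


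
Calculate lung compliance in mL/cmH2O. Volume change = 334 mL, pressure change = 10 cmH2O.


C = dV / dP
C = 334 / 10
C = 33.4 mL/cmH2O


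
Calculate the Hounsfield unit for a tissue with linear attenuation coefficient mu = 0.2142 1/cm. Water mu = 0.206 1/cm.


HU = ((mu_tissue - mu_water) / mu_water) * 1000
HU = ((0.2142 - 0.206) / 0.206) * 1000
HU = 39.81


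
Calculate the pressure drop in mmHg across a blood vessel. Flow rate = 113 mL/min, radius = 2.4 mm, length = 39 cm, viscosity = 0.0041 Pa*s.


dP = 8*mu*L*Q / (pi*r^4)
Q = 113 mL/min = 1.88333e-06 m^3/s
dP = 231.137 Pa = 231.137 / 133.322 mmHg = 1.734 mmHg


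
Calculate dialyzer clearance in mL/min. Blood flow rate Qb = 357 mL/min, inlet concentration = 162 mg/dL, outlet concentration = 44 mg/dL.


K = Qb * (Cb_in - Cb_out) / Cb_in
K = 357 * (162 - 44) / 162
K = 260 mL/min


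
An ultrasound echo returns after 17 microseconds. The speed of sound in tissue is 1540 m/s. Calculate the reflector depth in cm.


depth = c * t / 2
t = 17 us = 1.7000e-05 s
depth = 1540 * 1.7000e-05 / 2
depth = 0.01309 m = 1.309 cm


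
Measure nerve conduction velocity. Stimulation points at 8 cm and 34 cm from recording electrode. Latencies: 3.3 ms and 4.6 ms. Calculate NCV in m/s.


Distance = (34 - 8) / 100 = 0.26 m
dt = (4.6 - 3.3) / 1000 = 0.0013 s
NCV = dist / dt = 200 m/s


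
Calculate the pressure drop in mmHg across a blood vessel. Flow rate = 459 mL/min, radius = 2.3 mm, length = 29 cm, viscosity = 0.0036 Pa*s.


dP = 8*mu*L*Q / (pi*r^4)
Q = 459 mL/min = 7.65e-06 m^3/s
dP = 726.759 Pa = 726.759 / 133.322 mmHg = 5.451 mmHg


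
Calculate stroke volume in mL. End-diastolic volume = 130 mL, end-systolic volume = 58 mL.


SV = EDV - ESV
SV = 130 - 58
SV = 72 mL


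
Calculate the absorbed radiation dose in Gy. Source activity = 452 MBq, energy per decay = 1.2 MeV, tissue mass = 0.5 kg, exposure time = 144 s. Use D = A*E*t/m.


A = 452 MBq = 4.5200e+08 Bq
E = 1.2 MeV = 1.9224e-13 J
D = A*E*t/m = 4.5200e+08*1.9224e-13*144/0.5
D = 0.02503 Gy


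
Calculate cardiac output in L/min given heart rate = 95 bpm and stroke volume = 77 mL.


CO = HR * SV
CO = 95 * 77 / 1000
CO = 7.315 L/min


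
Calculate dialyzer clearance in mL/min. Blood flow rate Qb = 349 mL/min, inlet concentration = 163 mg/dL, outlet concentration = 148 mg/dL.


K = Qb * (Cb_in - Cb_out) / Cb_in
K = 349 * (163 - 148) / 163
K = 32.12 mL/min


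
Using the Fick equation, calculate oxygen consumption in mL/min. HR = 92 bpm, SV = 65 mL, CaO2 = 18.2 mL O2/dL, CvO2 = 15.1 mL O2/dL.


CO = HR*SV = 92*65/1000 = 5.98 L/min
a-v O2 diff = 18.2 - 15.1 = 3.1 mL/dL
VO2 = CO * (CaO2-CvO2) * 10 dL/L
VO2 = 5.98 * 3.1 * 10
VO2 = 185.4 mL/min


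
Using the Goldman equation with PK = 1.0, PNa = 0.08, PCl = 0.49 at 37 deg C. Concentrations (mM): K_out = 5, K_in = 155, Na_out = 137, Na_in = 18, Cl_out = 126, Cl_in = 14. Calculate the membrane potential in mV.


Vm = (RT/F)*ln((PK*Ko + PNa*Nao + PCl*Cli)/(PK*Ki + PNa*Nai + PCl*Clo))
Numer = 22.82, Denom = 218.18
Vm = -60.34 mV


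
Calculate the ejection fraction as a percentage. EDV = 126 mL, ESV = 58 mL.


SV = EDV - ESV = 126 - 58 = 68 mL
EF = SV/EDV * 100 = 68/126 * 100
EF = 53.97%


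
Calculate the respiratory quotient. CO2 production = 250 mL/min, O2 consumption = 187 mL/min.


RQ = VCO2 / VO2
RQ = 250 / 187
RQ = 1.337


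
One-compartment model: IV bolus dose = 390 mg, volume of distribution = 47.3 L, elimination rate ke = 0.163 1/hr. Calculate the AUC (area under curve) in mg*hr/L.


C0 = Dose/Vd = 390/47.3 = 8.24524 mg/L
AUC = C0/ke = 8.24524/0.163
AUC = 50.58 mg*hr/L


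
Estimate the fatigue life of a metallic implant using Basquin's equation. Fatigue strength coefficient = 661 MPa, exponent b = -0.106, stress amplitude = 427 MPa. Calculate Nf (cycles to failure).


sigma_a = sigma_f' * (2Nf)^b
2Nf = (sigma_a/sigma_f')^(1/b)
2Nf = (427/661)^(1/-0.106)
2Nf = 61.7045
Nf = 30.85


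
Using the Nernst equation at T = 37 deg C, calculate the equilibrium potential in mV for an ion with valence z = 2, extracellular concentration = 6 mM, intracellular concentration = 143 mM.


E = (RT/(zF)) * ln(C_out/C_in)
T = 37 + 273.15 = 310.15 K
E = (8.314 * 310.15 / (2 * 96485)) * ln(6/143)
E = -42.37 mV


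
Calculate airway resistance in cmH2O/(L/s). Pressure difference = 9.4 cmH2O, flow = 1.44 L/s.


R = dP / flow
R = 9.4 / 1.44
R = 6.528 cmH2O/(L/s)


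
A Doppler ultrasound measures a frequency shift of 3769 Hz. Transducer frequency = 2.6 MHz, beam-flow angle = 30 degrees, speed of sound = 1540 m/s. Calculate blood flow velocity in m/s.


v = fd * c / (2 * f0 * cos(theta))
v = 3769 * 1540 / (2 * 2.6000e+06 * cos(30))
v = 1.289 m/s


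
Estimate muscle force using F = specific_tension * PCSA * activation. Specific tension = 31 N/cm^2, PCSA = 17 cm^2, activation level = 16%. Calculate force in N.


F = sigma * PCSA * activation
F = 31 * 17 * 0.16
F = 84.32 N


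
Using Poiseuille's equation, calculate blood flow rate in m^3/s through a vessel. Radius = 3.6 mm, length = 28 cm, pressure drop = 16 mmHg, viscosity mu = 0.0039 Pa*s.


Q = pi*r^4*dP / (8*mu*L)
r = 0.0036 m, L = 0.28 m
dP = 16 mmHg = 2133.152 Pa
Q = 1.2885e-04 m^3/s


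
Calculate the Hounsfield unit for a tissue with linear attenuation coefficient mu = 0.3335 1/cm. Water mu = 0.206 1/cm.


HU = ((mu_tissue - mu_water) / mu_water) * 1000
HU = ((0.3335 - 0.206) / 0.206) * 1000
HU = 618.9


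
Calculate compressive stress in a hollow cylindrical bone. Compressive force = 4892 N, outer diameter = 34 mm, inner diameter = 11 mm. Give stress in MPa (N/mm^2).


A = pi*(r_o^2 - r_i^2)
r_o = 17 mm, r_i = 5.5 mm
A = 812.887 mm^2
sigma = F/A = 4892 / 812.887
sigma = 6.018 MPa


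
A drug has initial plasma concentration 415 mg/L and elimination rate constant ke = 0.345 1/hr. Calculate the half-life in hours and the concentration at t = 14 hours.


t_half = ln(2) / ke = 0.693147 / 0.345 = 2.009 hr
C(t) = C0 * exp(-ke*t) = 415 * exp(-0.345*14)
C(14) = 3.314 mg/L


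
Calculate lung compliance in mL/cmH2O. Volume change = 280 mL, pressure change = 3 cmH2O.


C = dV / dP
C = 280 / 3
C = 93.33 mL/cmH2O


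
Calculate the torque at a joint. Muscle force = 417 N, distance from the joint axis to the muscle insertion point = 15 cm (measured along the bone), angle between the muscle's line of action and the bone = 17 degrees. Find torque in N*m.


Torque = F * d * sin(theta)   (moment arm = d*sin(theta))
d = 15 cm = 0.15 m
Torque = 417 * 0.15 * sin(17)
Torque = 18.29 N*m


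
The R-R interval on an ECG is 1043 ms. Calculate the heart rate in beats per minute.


HR = 60 / RR_interval(s)
RR = 1043 ms = 1.043 s
HR = 60 / 1.043 = 57.53 bpm


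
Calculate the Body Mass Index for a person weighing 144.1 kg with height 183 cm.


BMI = weight / height^2
height = 183 cm = 1.83 m
BMI = 144.1 / 1.83^2
BMI = 43.03 kg/m^2


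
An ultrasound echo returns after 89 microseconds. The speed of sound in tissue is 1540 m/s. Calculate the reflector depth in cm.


depth = c * t / 2
t = 89 us = 8.9000e-05 s
depth = 1540 * 8.9000e-05 / 2
depth = 0.06853 m = 6.853 cm


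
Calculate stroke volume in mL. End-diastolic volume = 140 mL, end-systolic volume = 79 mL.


SV = EDV - ESV
SV = 140 - 79
SV = 61 mL


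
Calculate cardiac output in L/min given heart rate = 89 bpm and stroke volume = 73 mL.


CO = HR * SV
CO = 89 * 73 / 1000
CO = 6.497 L/min


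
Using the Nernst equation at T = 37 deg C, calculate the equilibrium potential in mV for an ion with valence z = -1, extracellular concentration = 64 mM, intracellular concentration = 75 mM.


E = (RT/(zF)) * ln(C_out/C_in)
T = 37 + 273.15 = 310.15 K
E = (8.314 * 310.15 / (-1 * 96485)) * ln(64/75)
E = 4.239 mV


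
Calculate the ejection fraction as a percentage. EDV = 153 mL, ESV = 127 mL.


SV = EDV - ESV = 153 - 127 = 26 mL
EF = SV/EDV * 100 = 26/153 * 100
EF = 16.99%


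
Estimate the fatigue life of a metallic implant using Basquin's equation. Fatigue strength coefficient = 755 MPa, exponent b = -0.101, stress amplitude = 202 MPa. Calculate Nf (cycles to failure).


sigma_a = sigma_f' * (2Nf)^b
2Nf = (sigma_a/sigma_f')^(1/b)
2Nf = (202/755)^(1/-0.101)
2Nf = 466942.27
Nf = 2.335e+05


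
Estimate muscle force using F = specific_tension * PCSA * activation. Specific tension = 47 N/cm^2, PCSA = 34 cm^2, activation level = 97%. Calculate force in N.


F = sigma * PCSA * activation
F = 47 * 34 * 0.97
F = 1550 N


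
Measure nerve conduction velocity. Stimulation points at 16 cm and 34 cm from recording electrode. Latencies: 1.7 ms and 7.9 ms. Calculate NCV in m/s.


Distance = (34 - 16) / 100 = 0.18 m
dt = (7.9 - 1.7) / 1000 = 0.0062 s
NCV = dist / dt = 29.03 m/s


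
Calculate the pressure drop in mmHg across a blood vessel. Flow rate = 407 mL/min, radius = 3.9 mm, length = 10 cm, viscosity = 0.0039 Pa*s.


dP = 8*mu*L*Q / (pi*r^4)
Q = 407 mL/min = 6.78333e-06 m^3/s
dP = 29.1199 Pa = 29.1199 / 133.322 mmHg = 0.2184 mmHg


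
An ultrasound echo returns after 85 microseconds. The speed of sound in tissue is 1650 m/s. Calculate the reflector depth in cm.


depth = c * t / 2
t = 85 us = 8.5000e-05 s
depth = 1650 * 8.5000e-05 / 2
depth = 0.070125 m = 7.0125 cm


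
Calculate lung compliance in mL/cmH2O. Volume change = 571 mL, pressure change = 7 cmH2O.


C = dV / dP
C = 571 / 7
C = 81.57 mL/cmH2O


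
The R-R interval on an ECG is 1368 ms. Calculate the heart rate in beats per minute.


HR = 60 / RR_interval(s)
RR = 1368 ms = 1.368 s
HR = 60 / 1.368 = 43.86 bpm


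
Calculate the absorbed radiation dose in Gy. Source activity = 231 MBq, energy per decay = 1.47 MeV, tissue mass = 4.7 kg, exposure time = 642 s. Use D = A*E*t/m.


A = 231 MBq = 2.3100e+08 Bq
E = 1.47 MeV = 2.35494e-13 J
D = A*E*t/m = 2.3100e+08*2.35494e-13*642/4.7
D = 0.007431 Gy


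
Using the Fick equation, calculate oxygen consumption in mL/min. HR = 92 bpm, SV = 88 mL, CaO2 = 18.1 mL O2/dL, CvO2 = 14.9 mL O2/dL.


CO = HR*SV = 92*88/1000 = 8.096 L/min
a-v O2 diff = 18.1 - 14.9 = 3.2 mL/dL
VO2 = CO * (CaO2-CvO2) * 10 dL/L
VO2 = 8.096 * 3.2 * 10
VO2 = 259.1 mL/min


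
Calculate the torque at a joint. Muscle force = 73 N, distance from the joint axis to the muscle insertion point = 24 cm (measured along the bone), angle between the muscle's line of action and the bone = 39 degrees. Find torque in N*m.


Torque = F * d * sin(theta)   (moment arm = d*sin(theta))
d = 24 cm = 0.24 m
Torque = 73 * 0.24 * sin(39)
Torque = 11.03 N*m


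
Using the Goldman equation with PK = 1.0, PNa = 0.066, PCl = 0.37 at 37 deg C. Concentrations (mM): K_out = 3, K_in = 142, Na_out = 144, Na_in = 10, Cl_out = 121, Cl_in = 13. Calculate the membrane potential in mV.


Vm = (RT/F)*ln((PK*Ko + PNa*Nao + PCl*Cli)/(PK*Ki + PNa*Nai + PCl*Clo))
Numer = 17.314, Denom = 187.43
Vm = -63.66 mV


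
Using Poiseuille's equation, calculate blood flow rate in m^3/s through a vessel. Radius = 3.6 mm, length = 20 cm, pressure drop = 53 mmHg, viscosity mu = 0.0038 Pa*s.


Q = pi*r^4*dP / (8*mu*L)
r = 0.0036 m, L = 0.2 m
dP = 53 mmHg = 7066.066 Pa
Q = 6.1324e-04 m^3/s


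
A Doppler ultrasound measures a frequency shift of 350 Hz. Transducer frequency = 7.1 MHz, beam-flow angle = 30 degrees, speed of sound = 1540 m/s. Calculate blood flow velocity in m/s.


v = fd * c / (2 * f0 * cos(theta))
v = 350 * 1540 / (2 * 7.1000e+06 * cos(30))
v = 0.04383 m/s


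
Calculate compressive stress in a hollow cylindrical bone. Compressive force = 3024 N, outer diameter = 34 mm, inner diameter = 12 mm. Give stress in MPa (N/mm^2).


A = pi*(r_o^2 - r_i^2)
r_o = 17 mm, r_i = 6 mm
A = 794.823 mm^2
sigma = F/A = 3024 / 794.823
sigma = 3.805 MPa


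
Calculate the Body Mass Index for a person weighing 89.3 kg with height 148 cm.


BMI = weight / height^2
height = 148 cm = 1.48 m
BMI = 89.3 / 1.48^2
BMI = 40.77 kg/m^2


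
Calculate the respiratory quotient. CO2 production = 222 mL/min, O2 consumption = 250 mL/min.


RQ = VCO2 / VO2
RQ = 222 / 250
RQ = 0.888


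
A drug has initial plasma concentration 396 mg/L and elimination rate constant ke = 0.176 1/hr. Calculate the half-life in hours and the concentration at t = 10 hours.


t_half = ln(2) / ke = 0.693147 / 0.176 = 3.938 hr
C(t) = C0 * exp(-ke*t) = 396 * exp(-0.176*10)
C(10) = 68.13 mg/L


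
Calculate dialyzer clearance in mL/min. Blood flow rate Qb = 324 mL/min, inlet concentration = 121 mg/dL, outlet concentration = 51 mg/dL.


K = Qb * (Cb_in - Cb_out) / Cb_in
K = 324 * (121 - 51) / 121
K = 187.4 mL/min


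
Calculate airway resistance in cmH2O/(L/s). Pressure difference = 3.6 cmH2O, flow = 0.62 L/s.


R = dP / flow
R = 3.6 / 0.62
R = 5.806 cmH2O/(L/s)


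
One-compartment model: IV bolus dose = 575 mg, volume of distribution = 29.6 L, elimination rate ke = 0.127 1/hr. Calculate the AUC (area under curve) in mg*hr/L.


C0 = Dose/Vd = 575/29.6 = 19.4257 mg/L
AUC = C0/ke = 19.4257/0.127
AUC = 153 mg*hr/L


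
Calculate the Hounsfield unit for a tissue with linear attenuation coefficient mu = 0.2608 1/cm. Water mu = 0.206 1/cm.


HU = ((mu_tissue - mu_water) / mu_water) * 1000
HU = ((0.2608 - 0.206) / 0.206) * 1000
HU = 266


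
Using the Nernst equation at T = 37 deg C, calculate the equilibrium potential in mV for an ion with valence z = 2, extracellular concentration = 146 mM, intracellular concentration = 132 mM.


E = (RT/(zF)) * ln(C_out/C_in)
T = 37 + 273.15 = 310.15 K
E = (8.314 * 310.15 / (2 * 96485)) * ln(146/132)
E = 1.347 mV


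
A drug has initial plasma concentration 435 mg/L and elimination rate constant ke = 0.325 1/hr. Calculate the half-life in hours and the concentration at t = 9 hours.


t_half = ln(2) / ke = 0.693147 / 0.325 = 2.133 hr
C(t) = C0 * exp(-ke*t) = 435 * exp(-0.325*9)
C(9) = 23.34 mg/L


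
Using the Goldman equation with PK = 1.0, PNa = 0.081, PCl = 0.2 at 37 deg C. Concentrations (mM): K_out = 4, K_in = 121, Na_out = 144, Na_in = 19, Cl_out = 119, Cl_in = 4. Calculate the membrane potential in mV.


Vm = (RT/F)*ln((PK*Ko + PNa*Nao + PCl*Cli)/(PK*Ki + PNa*Nai + PCl*Clo))
Numer = 16.464, Denom = 146.339
Vm = -58.39 mV


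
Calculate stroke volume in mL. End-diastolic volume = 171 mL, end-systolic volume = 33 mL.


SV = EDV - ESV
SV = 171 - 33
SV = 138 mL


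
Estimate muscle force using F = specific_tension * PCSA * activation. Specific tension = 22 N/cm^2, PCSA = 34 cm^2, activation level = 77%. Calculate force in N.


F = sigma * PCSA * activation
F = 22 * 34 * 0.77
F = 576 N


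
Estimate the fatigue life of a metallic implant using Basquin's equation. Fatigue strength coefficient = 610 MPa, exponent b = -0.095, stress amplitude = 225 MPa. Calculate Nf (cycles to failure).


sigma_a = sigma_f' * (2Nf)^b
2Nf = (sigma_a/sigma_f')^(1/b)
2Nf = (225/610)^(1/-0.095)
2Nf = 36261.473
Nf = 1.813e+04


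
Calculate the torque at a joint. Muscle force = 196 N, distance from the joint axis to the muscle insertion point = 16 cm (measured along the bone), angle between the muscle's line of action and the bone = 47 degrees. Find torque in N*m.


Torque = F * d * sin(theta)   (moment arm = d*sin(theta))
d = 16 cm = 0.16 m
Torque = 196 * 0.16 * sin(47)
Torque = 22.94 N*m


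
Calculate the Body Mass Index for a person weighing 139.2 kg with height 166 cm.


BMI = weight / height^2
height = 166 cm = 1.66 m
BMI = 139.2 / 1.66^2
BMI = 50.52 kg/m^2


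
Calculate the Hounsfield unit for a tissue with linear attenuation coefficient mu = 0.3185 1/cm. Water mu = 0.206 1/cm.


HU = ((mu_tissue - mu_water) / mu_water) * 1000
HU = ((0.3185 - 0.206) / 0.206) * 1000
HU = 546.1


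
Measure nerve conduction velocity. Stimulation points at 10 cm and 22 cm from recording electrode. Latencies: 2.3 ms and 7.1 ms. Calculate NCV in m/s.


Distance = (22 - 10) / 100 = 0.12 m
dt = (7.1 - 2.3) / 1000 = 0.0048 s
NCV = dist / dt = 25 m/s
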